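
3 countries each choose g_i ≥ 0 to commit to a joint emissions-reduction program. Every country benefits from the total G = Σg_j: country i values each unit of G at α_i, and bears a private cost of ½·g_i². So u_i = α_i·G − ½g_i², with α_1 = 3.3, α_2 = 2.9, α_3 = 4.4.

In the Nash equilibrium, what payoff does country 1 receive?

29.535

Country i's FOC: ∂u_i/∂g_i = α_i − g_i = 0, so g_i* = α_i.
NE contributions = (3.3, 2.9, 4.4); G = 10.6.
u_1 = α_1·G − ½·(g_1)² = 3.3·10.6 − ½·3.3² = 29.535.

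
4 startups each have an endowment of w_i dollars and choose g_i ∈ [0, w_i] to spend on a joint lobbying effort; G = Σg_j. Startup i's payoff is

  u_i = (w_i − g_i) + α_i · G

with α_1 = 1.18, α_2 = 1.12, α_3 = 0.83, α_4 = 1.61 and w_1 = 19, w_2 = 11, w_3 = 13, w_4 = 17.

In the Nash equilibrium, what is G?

47

∂u_i/∂g_i = α_i − 1, so startup i contributes w_i if α_i > 1, else 0.
α_i > 1 for i ∈ {1, 2, 4}; NE contributions (19, 11, 0, 17), G = 47.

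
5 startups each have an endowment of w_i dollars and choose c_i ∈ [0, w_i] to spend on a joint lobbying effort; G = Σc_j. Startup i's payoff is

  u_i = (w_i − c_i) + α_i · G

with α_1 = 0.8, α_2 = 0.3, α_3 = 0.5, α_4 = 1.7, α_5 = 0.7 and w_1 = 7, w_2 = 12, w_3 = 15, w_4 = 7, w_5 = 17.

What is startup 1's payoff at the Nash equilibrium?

∂u_i/∂c_i = α_i − 1, so startup i contributes w_i if α_i > 1, else 0.
α_i > 1 for i ∈ {4}; NE contributions (0, 0, 0, 7, 0), G = 7.
u_1 = (7 − 0) + 0.8·7 = 12.6.

12.6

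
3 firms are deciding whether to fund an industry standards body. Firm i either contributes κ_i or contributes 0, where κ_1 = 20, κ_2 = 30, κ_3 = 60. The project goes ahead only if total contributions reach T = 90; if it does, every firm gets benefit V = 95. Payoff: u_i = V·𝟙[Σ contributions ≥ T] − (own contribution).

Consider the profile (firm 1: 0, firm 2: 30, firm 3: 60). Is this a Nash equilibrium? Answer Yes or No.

Yes

Total = 90 ≥ 90: provided.
Firm 1 (pledges 0, payoff 95): pledging 20 → total 110, payoff 75. No gain.
Firm 2 (pledges 30, payoff 65): dropping to 0 → total 60, payoff 0. No gain.
Firm 3 (pledges 60, payoff 35): dropping to 0 → total 30, payoff 0. No gain.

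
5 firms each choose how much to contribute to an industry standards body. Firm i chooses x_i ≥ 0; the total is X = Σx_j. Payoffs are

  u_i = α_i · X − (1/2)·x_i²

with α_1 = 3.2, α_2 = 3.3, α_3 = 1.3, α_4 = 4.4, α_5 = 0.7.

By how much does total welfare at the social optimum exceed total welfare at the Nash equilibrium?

270.95

Firm i's FOC: ∂u_i/∂x_i = α_i − x_i = 0, so x_i* = α_i.
NE contributions = (3.2, 3.3, 1.3, 4.4, 0.7); X = 12.9.
W^NE = (Σα)·X − ½Σα_i² = 12.9² − ½·42.67 = 145.075.
Planner sets x_i = Σα_j = 12.9 for every i, so X^SO = 5·12.9 = 64.5.
W^SO = (Σα)·X^SO − ½·5·(Σα)² = (5/2)·12.9² = 416.025.
Deadweight loss = W^SO − W^NE = 270.95.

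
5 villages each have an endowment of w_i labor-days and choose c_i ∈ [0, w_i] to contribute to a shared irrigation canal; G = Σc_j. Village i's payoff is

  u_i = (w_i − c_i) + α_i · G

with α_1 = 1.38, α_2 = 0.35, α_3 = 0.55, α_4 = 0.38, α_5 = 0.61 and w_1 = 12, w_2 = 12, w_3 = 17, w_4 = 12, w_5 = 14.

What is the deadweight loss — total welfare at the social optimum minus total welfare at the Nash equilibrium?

124.85

∂u_i/∂c_i = α_i − 1, so village i contributes w_i if α_i > 1, else 0.
α_i > 1 for i ∈ {1}; NE contributions (12, 0, 0, 0, 0), G = 12.
W^NE = Σw_i − G^NE + (Σα_i)·G^NE = 67 + 2.27·12 = 94.24.
Planner: ∂(Σu_j)/∂c_i = Σα_j − 1 = 2.27 > 0, so everyone contributes w_i; G^SO = 67, W^SO = 67 + 2.27·67 = 219.09.
Deadweight loss = 124.85.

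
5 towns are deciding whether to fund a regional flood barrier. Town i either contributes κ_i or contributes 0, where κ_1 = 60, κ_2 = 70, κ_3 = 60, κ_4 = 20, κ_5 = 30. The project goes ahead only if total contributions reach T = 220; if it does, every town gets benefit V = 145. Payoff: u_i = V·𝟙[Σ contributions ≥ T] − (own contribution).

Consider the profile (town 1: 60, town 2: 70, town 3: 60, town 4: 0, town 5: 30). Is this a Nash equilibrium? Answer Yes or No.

Total = 220 ≥ 220: provided.
Town 1 (pledges 60, payoff 85): dropping to 0 → total 160, payoff 0. No gain.
Town 2 (pledges 70, payoff 75): dropping to 0 → total 150, payoff 0. No gain.
Town 3 (pledges 60, payoff 85): dropping to 0 → total 160, payoff 0. No gain.
Town 4 (pledges 0, payoff 145): pledging 20 → total 240, payoff 125. No gain.
Town 5 (pledges 30, payoff 115): dropping to 0 → total 190, payoff 0. No gain.

Yes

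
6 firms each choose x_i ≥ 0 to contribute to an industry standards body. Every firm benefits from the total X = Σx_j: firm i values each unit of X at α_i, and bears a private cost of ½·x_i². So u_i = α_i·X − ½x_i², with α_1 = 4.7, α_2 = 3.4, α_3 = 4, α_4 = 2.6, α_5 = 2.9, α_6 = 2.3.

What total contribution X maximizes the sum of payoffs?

119.4

Planner FOC: ∂(Σu_j)/∂x_i = (Σα_j) − x_i = 0, so x_i^SO = Σα_j = 19.9 for every i; X^SO = 119.4.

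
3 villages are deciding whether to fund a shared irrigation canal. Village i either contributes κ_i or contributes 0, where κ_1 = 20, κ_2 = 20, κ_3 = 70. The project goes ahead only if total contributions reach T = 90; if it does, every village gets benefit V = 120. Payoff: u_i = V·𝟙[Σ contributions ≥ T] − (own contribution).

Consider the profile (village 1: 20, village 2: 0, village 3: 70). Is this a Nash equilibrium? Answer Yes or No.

Yes

Total = 90 ≥ 90: provided.
Village 1 (pledges 20, payoff 100): dropping to 0 → total 70, payoff 0. No gain.
Village 2 (pledges 0, payoff 120): pledging 20 → total 110, payoff 100. No gain.
Village 3 (pledges 70, payoff 50): dropping to 0 → total 20, payoff 0. No gain.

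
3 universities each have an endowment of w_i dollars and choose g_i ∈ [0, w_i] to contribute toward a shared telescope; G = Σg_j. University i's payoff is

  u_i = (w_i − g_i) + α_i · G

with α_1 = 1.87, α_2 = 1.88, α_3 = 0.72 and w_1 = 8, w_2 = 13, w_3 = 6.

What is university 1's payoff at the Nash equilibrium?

∂u_i/∂g_i = α_i − 1, so university i contributes w_i if α_i > 1, else 0.
α_i > 1 for i ∈ {1, 2}; NE contributions (8, 13, 0), G = 21.
u_1 = (8 − 8) + 1.87·21 = 39.27.

39.27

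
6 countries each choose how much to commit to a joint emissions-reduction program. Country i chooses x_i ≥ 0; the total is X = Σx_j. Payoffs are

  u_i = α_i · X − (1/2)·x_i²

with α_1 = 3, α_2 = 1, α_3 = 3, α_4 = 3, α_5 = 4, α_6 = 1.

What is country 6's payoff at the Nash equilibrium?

14.5

Country i's FOC: ∂u_i/∂x_i = α_i − x_i = 0, so x_i* = α_i.
NE contributions = (3, 1, 3, 3, 4, 1); X = 15.
u_6 = α_6·X − ½·(x_6)² = 1·15 − ½·1² = 14.5.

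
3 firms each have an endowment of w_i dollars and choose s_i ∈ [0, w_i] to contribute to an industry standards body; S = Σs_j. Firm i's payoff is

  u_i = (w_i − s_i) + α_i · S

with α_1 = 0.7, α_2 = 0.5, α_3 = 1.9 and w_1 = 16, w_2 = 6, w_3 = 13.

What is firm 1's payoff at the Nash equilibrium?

25.1

∂u_i/∂s_i = α_i − 1, so firm i contributes w_i if α_i > 1, else 0.
α_i > 1 for i ∈ {3}; NE contributions (0, 0, 13), S = 13.
u_1 = (16 − 0) + 0.7·13 = 25.1.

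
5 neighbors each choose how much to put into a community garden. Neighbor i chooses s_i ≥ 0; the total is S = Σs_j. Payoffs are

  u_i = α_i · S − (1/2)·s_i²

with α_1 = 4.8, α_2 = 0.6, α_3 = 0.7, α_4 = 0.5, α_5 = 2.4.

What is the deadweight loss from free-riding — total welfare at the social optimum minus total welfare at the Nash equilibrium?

Neighbor i's FOC: ∂u_i/∂s_i = α_i − s_i = 0, so s_i* = α_i.
NE contributions = (4.8, 0.6, 0.7, 0.5, 2.4); S = 9.
W^NE = (Σα)·S − ½Σα_i² = 9² − ½·29.9 = 66.05.
Planner sets s_i = Σα_j = 9 for every i, so S^SO = 5·9 = 45.
W^SO = (Σα)·S^SO − ½·5·(Σα)² = (5/2)·9² = 202.5.
Deadweight loss = W^SO − W^NE = 136.45.

136.45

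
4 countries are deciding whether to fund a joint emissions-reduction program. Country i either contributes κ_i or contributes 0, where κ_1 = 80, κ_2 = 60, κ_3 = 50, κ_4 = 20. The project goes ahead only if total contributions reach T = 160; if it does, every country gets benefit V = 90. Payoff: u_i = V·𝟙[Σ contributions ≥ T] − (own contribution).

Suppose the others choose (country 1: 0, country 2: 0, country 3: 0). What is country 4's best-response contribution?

0

Others' total = 0. Even contributing 20 gives 20 < 160: no benefit either way.
Best response: 0.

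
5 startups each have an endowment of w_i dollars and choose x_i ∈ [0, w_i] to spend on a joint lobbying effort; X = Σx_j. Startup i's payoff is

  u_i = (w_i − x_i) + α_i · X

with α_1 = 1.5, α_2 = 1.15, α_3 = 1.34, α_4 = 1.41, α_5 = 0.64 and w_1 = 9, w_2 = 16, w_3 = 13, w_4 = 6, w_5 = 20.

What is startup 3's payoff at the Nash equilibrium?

58.96

∂u_i/∂x_i = α_i − 1, so startup i contributes w_i if α_i > 1, else 0.
α_i > 1 for i ∈ {1, 2, 3, 4}; NE contributions (9, 16, 13, 6, 0), X = 44.
u_3 = (13 − 13) + 1.34·44 = 58.96.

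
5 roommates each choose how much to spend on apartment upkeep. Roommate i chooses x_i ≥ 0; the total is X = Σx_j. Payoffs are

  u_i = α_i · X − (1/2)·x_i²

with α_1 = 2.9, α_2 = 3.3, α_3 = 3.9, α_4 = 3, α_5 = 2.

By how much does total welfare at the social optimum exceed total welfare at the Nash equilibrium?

365.77

Roommate i's FOC: ∂u_i/∂x_i = α_i − x_i = 0, so x_i* = α_i.
NE contributions = (2.9, 3.3, 3.9, 3, 2); X = 15.1.
W^NE = (Σα)·X − ½Σα_i² = 15.1² − ½·47.51 = 204.255.
Planner sets x_i = Σα_j = 15.1 for every i, so X^SO = 5·15.1 = 75.5.
W^SO = (Σα)·X^SO − ½·5·(Σα)² = (5/2)·15.1² = 570.025.
Deadweight loss = W^SO − W^NE = 365.77.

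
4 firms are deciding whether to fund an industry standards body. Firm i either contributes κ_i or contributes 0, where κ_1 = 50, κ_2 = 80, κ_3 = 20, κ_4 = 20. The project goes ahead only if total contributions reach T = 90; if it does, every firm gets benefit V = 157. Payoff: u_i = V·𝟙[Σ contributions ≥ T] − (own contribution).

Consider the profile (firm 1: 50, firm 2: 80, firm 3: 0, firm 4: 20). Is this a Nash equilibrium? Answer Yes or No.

No

Total = 150 ≥ 90: provided.
Firm 1 (pledges 50, payoff 107): dropping to 0 → total 100, payoff 157. Profitable deviation.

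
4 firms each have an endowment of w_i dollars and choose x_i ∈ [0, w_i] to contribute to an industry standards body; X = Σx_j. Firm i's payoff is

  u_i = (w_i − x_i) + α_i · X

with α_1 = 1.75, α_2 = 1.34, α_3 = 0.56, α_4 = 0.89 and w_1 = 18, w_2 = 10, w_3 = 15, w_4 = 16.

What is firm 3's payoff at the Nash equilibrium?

30.68

∂u_i/∂x_i = α_i − 1, so firm i contributes w_i if α_i > 1, else 0.
α_i > 1 for i ∈ {1, 2}; NE contributions (18, 10, 0, 0), X = 28.
u_3 = (15 − 0) + 0.56·28 = 30.68.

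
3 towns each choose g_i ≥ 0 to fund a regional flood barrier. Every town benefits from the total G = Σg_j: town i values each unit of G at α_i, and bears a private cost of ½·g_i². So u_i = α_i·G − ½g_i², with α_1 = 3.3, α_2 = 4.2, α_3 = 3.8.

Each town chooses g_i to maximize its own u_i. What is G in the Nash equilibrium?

11.3

Town i's FOC: ∂u_i/∂g_i = α_i − g_i = 0, so g_i* = α_i.
NE contributions = (3.3, 4.2, 3.8); G = 11.3.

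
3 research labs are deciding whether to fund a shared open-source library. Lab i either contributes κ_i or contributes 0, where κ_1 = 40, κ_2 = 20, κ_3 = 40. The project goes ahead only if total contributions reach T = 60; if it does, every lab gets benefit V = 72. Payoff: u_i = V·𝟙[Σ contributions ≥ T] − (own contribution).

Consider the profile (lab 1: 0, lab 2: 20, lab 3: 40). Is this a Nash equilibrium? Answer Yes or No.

Total = 60 ≥ 60: provided.
Lab 1 (pledges 0, payoff 72): pledging 40 → total 100, payoff 32. No gain.
Lab 2 (pledges 20, payoff 52): dropping to 0 → total 40, payoff 0. No gain.
Lab 3 (pledges 40, payoff 32): dropping to 0 → total 20, payoff 0. No gain.

Yes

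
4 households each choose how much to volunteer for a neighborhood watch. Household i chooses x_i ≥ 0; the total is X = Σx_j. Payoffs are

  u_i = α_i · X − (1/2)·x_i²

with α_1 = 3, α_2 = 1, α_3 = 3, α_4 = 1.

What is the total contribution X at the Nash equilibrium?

8

Household i's FOC: ∂u_i/∂x_i = α_i − x_i = 0, so x_i* = α_i.
NE contributions = (3, 1, 3, 1); X = 8.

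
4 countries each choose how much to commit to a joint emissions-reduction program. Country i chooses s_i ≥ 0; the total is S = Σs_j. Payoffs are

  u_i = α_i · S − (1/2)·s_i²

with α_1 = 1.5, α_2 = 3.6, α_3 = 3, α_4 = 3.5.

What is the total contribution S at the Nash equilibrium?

11.6

Country i's FOC: ∂u_i/∂s_i = α_i − s_i = 0, so s_i* = α_i.
NE contributions = (1.5, 3.6, 3, 3.5); S = 11.6.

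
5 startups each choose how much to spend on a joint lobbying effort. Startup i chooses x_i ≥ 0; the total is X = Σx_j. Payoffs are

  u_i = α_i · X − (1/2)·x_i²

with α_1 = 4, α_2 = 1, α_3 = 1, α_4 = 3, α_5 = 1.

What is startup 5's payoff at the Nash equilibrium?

9.5

Startup i's FOC: ∂u_i/∂x_i = α_i − x_i = 0, so x_i* = α_i.
NE contributions = (4, 1, 1, 3, 1); X = 10.
u_5 = α_5·X − ½·(x_5)² = 1·10 − ½·1² = 9.5.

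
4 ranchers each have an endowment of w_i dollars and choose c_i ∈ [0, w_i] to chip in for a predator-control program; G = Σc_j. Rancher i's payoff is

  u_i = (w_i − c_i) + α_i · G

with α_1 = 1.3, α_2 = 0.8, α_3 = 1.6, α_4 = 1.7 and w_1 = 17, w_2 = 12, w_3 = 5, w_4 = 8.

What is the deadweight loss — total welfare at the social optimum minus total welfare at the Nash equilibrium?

52.8

∂u_i/∂c_i = α_i − 1, so rancher i contributes w_i if α_i > 1, else 0.
α_i > 1 for i ∈ {1, 3, 4}; NE contributions (17, 0, 5, 8), G = 30.
W^NE = Σw_i − G^NE + (Σα_i)·G^NE = 42 + 4.4·30 = 174.
Planner: ∂(Σu_j)/∂c_i = Σα_j − 1 = 4.4 > 0, so everyone contributes w_i; G^SO = 42, W^SO = 42 + 4.4·42 = 226.8.
Deadweight loss = 52.8.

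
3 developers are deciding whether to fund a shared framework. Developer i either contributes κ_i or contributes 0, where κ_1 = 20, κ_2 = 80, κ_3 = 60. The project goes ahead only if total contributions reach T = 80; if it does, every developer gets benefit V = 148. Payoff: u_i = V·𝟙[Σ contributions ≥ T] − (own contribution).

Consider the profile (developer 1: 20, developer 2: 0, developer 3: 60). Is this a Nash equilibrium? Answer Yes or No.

Yes

Total = 80 ≥ 80: provided.
Developer 1 (pledges 20, payoff 128): dropping to 0 → total 60, payoff 0. No gain.
Developer 2 (pledges 0, payoff 148): pledging 80 → total 160, payoff 68. No gain.
Developer 3 (pledges 60, payoff 88): dropping to 0 → total 20, payoff 0. No gain.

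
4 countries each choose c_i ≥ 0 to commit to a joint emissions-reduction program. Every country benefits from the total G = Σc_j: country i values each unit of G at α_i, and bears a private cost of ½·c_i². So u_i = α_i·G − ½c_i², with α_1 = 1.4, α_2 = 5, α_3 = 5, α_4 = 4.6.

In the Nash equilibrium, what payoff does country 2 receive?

67.5

Country i's FOC: ∂u_i/∂c_i = α_i − c_i = 0, so c_i* = α_i.
NE contributions = (1.4, 5, 5, 4.6); G = 16.
u_2 = α_2·G − ½·(c_2)² = 5·16 − ½·5² = 67.5.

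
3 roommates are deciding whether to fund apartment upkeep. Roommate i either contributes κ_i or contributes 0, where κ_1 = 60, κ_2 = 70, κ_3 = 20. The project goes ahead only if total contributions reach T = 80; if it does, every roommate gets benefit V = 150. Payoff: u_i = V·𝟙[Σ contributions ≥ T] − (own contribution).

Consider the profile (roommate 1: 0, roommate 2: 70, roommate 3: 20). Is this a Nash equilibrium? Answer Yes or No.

Yes

Total = 90 ≥ 80: provided.
Roommate 1 (pledges 0, payoff 150): pledging 60 → total 150, payoff 90. No gain.
Roommate 2 (pledges 70, payoff 80): dropping to 0 → total 20, payoff 0. No gain.
Roommate 3 (pledges 20, payoff 130): dropping to 0 → total 70, payoff 0. No gain.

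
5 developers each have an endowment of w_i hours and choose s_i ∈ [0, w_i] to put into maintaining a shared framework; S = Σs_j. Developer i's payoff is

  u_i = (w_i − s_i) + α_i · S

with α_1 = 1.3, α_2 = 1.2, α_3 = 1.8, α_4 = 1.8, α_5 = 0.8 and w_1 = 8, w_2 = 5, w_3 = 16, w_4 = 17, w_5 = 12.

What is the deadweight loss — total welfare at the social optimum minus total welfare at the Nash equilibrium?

∂u_i/∂s_i = α_i − 1, so developer i contributes w_i if α_i > 1, else 0.
α_i > 1 for i ∈ {1, 2, 3, 4}; NE contributions (8, 5, 16, 17, 0), S = 46.
W^NE = Σw_i − S^NE + (Σα_i)·S^NE = 58 + 5.9·46 = 329.4.
Planner: ∂(Σu_j)/∂s_i = Σα_j − 1 = 5.9 > 0, so everyone contributes w_i; S^SO = 58, W^SO = 58 + 5.9·58 = 400.2.
Deadweight loss = 70.8.

70.8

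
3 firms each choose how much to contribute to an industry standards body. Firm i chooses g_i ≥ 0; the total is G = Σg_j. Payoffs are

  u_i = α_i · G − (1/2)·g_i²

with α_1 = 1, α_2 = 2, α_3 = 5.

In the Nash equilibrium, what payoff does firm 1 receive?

7.5

Firm i's FOC: ∂u_i/∂g_i = α_i − g_i = 0, so g_i* = α_i.
NE contributions = (1, 2, 5); G = 8.
u_1 = α_1·G − ½·(g_1)² = 1·8 − ½·1² = 7.5.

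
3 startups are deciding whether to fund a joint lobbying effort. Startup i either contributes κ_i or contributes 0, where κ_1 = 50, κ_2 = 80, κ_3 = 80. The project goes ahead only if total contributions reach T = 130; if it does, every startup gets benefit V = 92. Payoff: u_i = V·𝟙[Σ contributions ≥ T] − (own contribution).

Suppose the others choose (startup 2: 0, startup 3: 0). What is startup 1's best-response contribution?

Others' total = 0. Even contributing 50 gives 50 < 130: no benefit either way.
Best response: 0.

0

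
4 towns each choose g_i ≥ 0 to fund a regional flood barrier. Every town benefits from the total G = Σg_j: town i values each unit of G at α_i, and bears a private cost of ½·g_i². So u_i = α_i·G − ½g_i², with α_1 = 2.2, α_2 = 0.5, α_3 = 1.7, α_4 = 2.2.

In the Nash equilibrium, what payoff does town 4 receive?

Town i's FOC: ∂u_i/∂g_i = α_i − g_i = 0, so g_i* = α_i.
NE contributions = (2.2, 0.5, 1.7, 2.2); G = 6.6.
u_4 = α_4·G − ½·(g_4)² = 2.2·6.6 − ½·2.2² = 12.1.

12.1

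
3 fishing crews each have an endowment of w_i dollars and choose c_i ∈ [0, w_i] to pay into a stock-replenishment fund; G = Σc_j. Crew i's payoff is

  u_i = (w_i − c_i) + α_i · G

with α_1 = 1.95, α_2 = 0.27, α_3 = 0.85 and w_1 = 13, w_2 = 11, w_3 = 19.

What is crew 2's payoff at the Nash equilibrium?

14.51

∂u_i/∂c_i = α_i − 1, so crew i contributes w_i if α_i > 1, else 0.
α_i > 1 for i ∈ {1}; NE contributions (13, 0, 0), G = 13.
u_2 = (11 − 0) + 0.27·13 = 14.51.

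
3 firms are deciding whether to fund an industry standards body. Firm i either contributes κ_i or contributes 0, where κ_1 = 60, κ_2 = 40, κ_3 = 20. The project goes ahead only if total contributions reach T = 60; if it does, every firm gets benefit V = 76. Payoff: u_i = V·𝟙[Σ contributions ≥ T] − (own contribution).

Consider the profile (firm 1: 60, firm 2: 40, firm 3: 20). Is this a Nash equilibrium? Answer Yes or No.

No

Total = 120 ≥ 60: provided.
Firm 1 (pledges 60, payoff 16): dropping to 0 → total 60, payoff 76. Profitable deviation.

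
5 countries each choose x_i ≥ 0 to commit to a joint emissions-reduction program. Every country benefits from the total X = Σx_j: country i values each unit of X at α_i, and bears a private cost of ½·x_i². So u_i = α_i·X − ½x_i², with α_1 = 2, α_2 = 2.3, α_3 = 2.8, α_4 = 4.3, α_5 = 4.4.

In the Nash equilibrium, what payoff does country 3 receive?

40.32

Country i's FOC: ∂u_i/∂x_i = α_i − x_i = 0, so x_i* = α_i.
NE contributions = (2, 2.3, 2.8, 4.3, 4.4); X = 15.8.
u_3 = α_3·X − ½·(x_3)² = 2.8·15.8 − ½·2.8² = 40.32.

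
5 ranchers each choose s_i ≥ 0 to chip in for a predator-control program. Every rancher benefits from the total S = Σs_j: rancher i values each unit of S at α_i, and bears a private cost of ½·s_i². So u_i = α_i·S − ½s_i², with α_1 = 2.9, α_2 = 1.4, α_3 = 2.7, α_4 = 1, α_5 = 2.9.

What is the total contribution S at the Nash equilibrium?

Rancher i's FOC: ∂u_i/∂s_i = α_i − s_i = 0, so s_i* = α_i.
NE contributions = (2.9, 1.4, 2.7, 1, 2.9); S = 10.9.

10.9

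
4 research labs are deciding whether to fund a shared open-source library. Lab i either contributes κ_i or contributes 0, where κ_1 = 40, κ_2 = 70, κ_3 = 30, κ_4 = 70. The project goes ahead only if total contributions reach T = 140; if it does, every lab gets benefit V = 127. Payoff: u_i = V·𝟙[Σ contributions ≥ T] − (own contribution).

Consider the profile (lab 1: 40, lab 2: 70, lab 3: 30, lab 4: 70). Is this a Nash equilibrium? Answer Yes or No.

Total = 210 ≥ 140: provided.
Lab 1 (pledges 40, payoff 87): dropping to 0 → total 170, payoff 127. Profitable deviation.

No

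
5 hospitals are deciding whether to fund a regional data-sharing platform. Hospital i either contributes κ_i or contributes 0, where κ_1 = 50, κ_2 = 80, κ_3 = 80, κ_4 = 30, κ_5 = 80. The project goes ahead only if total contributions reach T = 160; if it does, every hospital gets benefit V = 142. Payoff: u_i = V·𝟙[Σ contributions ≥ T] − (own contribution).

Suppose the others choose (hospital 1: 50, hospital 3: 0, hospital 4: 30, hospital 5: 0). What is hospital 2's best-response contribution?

Others' total = 80. Contributing 80 brings total to 160 ≥ 160: gain V − κ_2 = 62.
Best response: 80.

80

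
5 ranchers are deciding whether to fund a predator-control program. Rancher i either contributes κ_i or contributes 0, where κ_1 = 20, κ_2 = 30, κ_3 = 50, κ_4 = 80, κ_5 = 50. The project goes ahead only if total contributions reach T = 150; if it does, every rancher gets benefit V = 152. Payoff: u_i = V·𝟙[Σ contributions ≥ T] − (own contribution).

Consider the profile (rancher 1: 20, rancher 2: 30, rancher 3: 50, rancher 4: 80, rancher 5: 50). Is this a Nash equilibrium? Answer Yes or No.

Total = 230 ≥ 150: provided.
Rancher 1 (pledges 20, payoff 132): dropping to 0 → total 210, payoff 152. Profitable deviation.

No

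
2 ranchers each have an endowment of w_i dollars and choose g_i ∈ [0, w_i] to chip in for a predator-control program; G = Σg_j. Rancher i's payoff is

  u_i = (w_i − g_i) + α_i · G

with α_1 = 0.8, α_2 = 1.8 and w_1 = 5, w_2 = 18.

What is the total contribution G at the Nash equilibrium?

18

∂u_i/∂g_i = α_i − 1, so rancher i contributes w_i if α_i > 1, else 0.
α_i > 1 for i ∈ {2}; NE contributions (0, 18), G = 18.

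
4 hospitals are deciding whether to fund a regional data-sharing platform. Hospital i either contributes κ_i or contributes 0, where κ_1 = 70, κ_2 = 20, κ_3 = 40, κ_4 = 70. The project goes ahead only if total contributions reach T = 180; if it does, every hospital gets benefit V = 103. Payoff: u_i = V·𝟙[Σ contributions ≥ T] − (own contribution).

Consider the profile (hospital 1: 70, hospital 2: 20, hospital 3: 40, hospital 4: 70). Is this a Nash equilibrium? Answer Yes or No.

No

Total = 200 ≥ 180: provided.
Hospital 1 (pledges 70, payoff 33): dropping to 0 → total 130, payoff 0. No gain.
Hospital 2 (pledges 20, payoff 83): dropping to 0 → total 180, payoff 103. Profitable deviation.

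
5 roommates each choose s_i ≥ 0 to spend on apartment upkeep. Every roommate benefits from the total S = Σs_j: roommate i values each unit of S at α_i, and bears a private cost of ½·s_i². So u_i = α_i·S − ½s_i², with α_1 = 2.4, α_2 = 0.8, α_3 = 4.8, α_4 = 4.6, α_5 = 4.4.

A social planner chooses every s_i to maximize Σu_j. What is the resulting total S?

85

Planner FOC: ∂(Σu_j)/∂s_i = (Σα_j) − s_i = 0, so s_i^SO = Σα_j = 17 for every i; S^SO = 85.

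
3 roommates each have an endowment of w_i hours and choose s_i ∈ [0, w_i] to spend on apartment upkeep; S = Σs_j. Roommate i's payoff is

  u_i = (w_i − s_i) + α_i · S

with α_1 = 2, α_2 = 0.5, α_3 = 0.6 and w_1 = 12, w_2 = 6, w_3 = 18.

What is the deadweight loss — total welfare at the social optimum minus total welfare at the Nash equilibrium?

∂u_i/∂s_i = α_i − 1, so roommate i contributes w_i if α_i > 1, else 0.
α_i > 1 for i ∈ {1}; NE contributions (12, 0, 0), S = 12.
W^NE = Σw_i − S^NE + (Σα_i)·S^NE = 36 + 2.1·12 = 61.2.
Planner: ∂(Σu_j)/∂s_i = Σα_j − 1 = 2.1 > 0, so everyone contributes w_i; S^SO = 36, W^SO = 36 + 2.1·36 = 111.6.
Deadweight loss = 50.4.

50.4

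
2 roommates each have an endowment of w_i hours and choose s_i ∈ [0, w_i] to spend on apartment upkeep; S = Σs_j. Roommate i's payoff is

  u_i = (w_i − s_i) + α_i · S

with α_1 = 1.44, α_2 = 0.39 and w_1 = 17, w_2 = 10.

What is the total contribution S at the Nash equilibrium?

∂u_i/∂s_i = α_i − 1, so roommate i contributes w_i if α_i > 1, else 0.
α_i > 1 for i ∈ {1}; NE contributions (17, 0), S = 17.

17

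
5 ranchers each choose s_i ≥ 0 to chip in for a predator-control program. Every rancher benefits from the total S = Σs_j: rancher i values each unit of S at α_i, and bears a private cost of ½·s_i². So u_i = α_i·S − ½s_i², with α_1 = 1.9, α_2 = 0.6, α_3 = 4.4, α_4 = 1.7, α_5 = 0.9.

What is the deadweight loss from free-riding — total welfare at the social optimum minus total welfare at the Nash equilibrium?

Rancher i's FOC: ∂u_i/∂s_i = α_i − s_i = 0, so s_i* = α_i.
NE contributions = (1.9, 0.6, 4.4, 1.7, 0.9); S = 9.5.
W^NE = (Σα)·S − ½Σα_i² = 9.5² − ½·27.03 = 76.735.
Planner sets s_i = Σα_j = 9.5 for every i, so S^SO = 5·9.5 = 47.5.
W^SO = (Σα)·S^SO − ½·5·(Σα)² = (5/2)·9.5² = 225.625.
Deadweight loss = W^SO − W^NE = 148.89.

148.89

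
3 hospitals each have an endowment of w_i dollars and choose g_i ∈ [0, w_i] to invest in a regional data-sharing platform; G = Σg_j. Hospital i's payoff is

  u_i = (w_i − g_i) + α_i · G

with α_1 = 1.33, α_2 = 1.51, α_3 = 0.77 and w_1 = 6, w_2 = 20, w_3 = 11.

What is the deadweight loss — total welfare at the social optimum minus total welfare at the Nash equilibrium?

28.71

∂u_i/∂g_i = α_i − 1, so hospital i contributes w_i if α_i > 1, else 0.
α_i > 1 for i ∈ {1, 2}; NE contributions (6, 20, 0), G = 26.
W^NE = Σw_i − G^NE + (Σα_i)·G^NE = 37 + 2.61·26 = 104.86.
Planner: ∂(Σu_j)/∂g_i = Σα_j − 1 = 2.61 > 0, so everyone contributes w_i; G^SO = 37, W^SO = 37 + 2.61·37 = 133.57.
Deadweight loss = 28.71.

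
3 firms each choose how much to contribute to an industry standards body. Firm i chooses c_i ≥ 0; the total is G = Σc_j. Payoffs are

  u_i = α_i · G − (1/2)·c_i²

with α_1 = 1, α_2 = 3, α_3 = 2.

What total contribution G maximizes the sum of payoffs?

Planner FOC: ∂(Σu_j)/∂c_i = (Σα_j) − c_i = 0, so c_i^SO = Σα_j = 6 for every i; G^SO = 18.

18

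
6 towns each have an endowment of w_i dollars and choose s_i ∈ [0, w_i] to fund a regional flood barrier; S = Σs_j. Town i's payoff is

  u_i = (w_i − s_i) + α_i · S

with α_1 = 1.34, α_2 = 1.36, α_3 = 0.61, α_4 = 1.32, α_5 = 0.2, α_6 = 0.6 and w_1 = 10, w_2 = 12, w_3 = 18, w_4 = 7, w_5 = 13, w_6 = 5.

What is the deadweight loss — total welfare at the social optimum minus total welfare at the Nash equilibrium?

159.48

∂u_i/∂s_i = α_i − 1, so town i contributes w_i if α_i > 1, else 0.
α_i > 1 for i ∈ {1, 2, 4}; NE contributions (10, 12, 0, 7, 0, 0), S = 29.
W^NE = Σw_i − S^NE + (Σα_i)·S^NE = 65 + 4.43·29 = 193.47.
Planner: ∂(Σu_j)/∂s_i = Σα_j − 1 = 4.43 > 0, so everyone contributes w_i; S^SO = 65, W^SO = 65 + 4.43·65 = 352.95.
Deadweight loss = 159.48.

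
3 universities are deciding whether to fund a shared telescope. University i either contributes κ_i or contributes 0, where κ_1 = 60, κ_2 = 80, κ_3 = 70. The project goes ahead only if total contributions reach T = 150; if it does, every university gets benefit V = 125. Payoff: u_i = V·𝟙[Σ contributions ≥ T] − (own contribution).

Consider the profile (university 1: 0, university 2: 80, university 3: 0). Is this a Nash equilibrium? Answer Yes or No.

No

Total = 80 < 150: not provided.
University 1 (pledges 0, payoff 0): pledging 60 → total 140, payoff -60. No gain.
University 2 (pledges 80, payoff -80): dropping to 0 → total 0, payoff 0. Profitable deviation.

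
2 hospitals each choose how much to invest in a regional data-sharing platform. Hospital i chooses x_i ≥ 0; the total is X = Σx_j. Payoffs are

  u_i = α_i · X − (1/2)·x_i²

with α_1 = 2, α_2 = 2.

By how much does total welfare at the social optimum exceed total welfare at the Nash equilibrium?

Hospital i's FOC: ∂u_i/∂x_i = α_i − x_i = 0, so x_i* = α_i.
NE contributions = (2, 2); X = 4.
W^NE = (Σα)·X − ½Σα_i² = 4² − ½·8 = 12.
Planner sets x_i = Σα_j = 4 for every i, so X^SO = 2·4 = 8.
W^SO = (Σα)·X^SO − ½·2·(Σα)² = (2/2)·4² = 16.
Deadweight loss = W^SO − W^NE = 4.

4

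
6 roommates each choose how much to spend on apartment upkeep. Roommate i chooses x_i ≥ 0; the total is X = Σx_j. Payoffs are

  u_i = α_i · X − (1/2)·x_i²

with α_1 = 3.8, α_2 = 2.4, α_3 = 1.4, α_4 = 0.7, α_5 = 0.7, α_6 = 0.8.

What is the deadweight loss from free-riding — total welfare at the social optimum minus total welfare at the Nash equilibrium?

Roommate i's FOC: ∂u_i/∂x_i = α_i − x_i = 0, so x_i* = α_i.
NE contributions = (3.8, 2.4, 1.4, 0.7, 0.7, 0.8); X = 9.8.
W^NE = (Σα)·X − ½Σα_i² = 9.8² − ½·23.78 = 84.15.
Planner sets x_i = Σα_j = 9.8 for every i, so X^SO = 6·9.8 = 58.8.
W^SO = (Σα)·X^SO − ½·6·(Σα)² = (6/2)·9.8² = 288.12.
Deadweight loss = W^SO − W^NE = 203.97.

203.97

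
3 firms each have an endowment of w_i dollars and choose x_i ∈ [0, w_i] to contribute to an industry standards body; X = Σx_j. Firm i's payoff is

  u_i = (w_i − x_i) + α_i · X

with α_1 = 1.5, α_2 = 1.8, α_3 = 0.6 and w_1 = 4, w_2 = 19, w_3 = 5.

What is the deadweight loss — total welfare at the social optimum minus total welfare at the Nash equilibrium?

14.5

∂u_i/∂x_i = α_i − 1, so firm i contributes w_i if α_i > 1, else 0.
α_i > 1 for i ∈ {1, 2}; NE contributions (4, 19, 0), X = 23.
W^NE = Σw_i − X^NE + (Σα_i)·X^NE = 28 + 2.9·23 = 94.7.
Planner: ∂(Σu_j)/∂x_i = Σα_j − 1 = 2.9 > 0, so everyone contributes w_i; X^SO = 28, W^SO = 28 + 2.9·28 = 109.2.
Deadweight loss = 14.5.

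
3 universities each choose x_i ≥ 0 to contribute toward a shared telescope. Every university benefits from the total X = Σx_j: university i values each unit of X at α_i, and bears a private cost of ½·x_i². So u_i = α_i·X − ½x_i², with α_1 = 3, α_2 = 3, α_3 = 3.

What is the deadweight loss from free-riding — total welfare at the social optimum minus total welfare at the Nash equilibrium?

University i's FOC: ∂u_i/∂x_i = α_i − x_i = 0, so x_i* = α_i.
NE contributions = (3, 3, 3); X = 9.
W^NE = (Σα)·X − ½Σα_i² = 9² − ½·27 = 67.5.
Planner sets x_i = Σα_j = 9 for every i, so X^SO = 3·9 = 27.
W^SO = (Σα)·X^SO − ½·3·(Σα)² = (3/2)·9² = 121.5.
Deadweight loss = W^SO − W^NE = 54.

54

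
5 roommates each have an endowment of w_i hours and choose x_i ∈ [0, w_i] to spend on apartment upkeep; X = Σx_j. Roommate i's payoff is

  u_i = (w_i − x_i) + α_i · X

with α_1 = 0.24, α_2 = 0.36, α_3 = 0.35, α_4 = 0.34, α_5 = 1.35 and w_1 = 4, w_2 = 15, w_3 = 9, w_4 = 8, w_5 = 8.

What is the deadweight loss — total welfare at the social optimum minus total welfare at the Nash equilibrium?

59.04

∂u_i/∂x_i = α_i − 1, so roommate i contributes w_i if α_i > 1, else 0.
α_i > 1 for i ∈ {5}; NE contributions (0, 0, 0, 0, 8), X = 8.
W^NE = Σw_i − X^NE + (Σα_i)·X^NE = 44 + 1.64·8 = 57.12.
Planner: ∂(Σu_j)/∂x_i = Σα_j − 1 = 1.64 > 0, so everyone contributes w_i; X^SO = 44, W^SO = 44 + 1.64·44 = 116.16.
Deadweight loss = 59.04.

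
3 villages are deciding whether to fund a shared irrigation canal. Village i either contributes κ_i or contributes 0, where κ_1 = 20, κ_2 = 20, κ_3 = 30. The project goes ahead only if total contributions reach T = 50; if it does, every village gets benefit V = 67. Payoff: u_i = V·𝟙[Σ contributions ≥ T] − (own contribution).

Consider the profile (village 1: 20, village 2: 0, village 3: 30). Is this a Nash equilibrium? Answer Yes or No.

Yes

Total = 50 ≥ 50: provided.
Village 1 (pledges 20, payoff 47): dropping to 0 → total 30, payoff 0. No gain.
Village 2 (pledges 0, payoff 67): pledging 20 → total 70, payoff 47. No gain.
Village 3 (pledges 30, payoff 37): dropping to 0 → total 20, payoff 0. No gain.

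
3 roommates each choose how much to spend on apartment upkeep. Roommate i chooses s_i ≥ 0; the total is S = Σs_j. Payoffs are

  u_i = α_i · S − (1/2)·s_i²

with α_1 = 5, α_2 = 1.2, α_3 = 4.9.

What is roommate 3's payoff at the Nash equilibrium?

42.385

Roommate i's FOC: ∂u_i/∂s_i = α_i − s_i = 0, so s_i* = α_i.
NE contributions = (5, 1.2, 4.9); S = 11.1.
u_3 = α_3·S − ½·(s_3)² = 4.9·11.1 − ½·4.9² = 42.385.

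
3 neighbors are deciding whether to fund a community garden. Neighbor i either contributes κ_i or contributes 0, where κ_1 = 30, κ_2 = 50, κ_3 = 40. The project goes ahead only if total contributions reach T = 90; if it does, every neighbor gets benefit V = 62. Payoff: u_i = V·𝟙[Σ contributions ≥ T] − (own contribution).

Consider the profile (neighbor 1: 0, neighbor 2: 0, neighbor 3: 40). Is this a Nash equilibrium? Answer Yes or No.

No

Total = 40 < 90: not provided.
Neighbor 1 (pledges 0, payoff 0): pledging 30 → total 70, payoff -30. No gain.
Neighbor 2 (pledges 0, payoff 0): pledging 50 → total 90, payoff 12. Profitable deviation.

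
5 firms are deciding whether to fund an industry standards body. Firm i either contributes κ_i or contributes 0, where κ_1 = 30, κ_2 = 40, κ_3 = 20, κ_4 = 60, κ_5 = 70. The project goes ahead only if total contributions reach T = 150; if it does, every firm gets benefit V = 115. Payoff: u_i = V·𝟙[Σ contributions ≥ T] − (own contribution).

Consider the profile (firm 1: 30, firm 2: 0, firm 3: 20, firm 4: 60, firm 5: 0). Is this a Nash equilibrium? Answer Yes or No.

No

Total = 110 < 150: not provided.
Firm 1 (pledges 30, payoff -30): dropping to 0 → total 80, payoff 0. Profitable deviation.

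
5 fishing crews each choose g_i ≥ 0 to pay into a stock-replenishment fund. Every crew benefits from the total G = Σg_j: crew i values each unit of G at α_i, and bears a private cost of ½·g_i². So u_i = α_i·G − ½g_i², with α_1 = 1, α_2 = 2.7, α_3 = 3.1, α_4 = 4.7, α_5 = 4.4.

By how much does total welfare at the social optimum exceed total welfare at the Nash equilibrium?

408.89

Crew i's FOC: ∂u_i/∂g_i = α_i − g_i = 0, so g_i* = α_i.
NE contributions = (1, 2.7, 3.1, 4.7, 4.4); G = 15.9.
W^NE = (Σα)·G − ½Σα_i² = 15.9² − ½·59.35 = 223.135.
Planner sets g_i = Σα_j = 15.9 for every i, so G^SO = 5·15.9 = 79.5.
W^SO = (Σα)·G^SO − ½·5·(Σα)² = (5/2)·15.9² = 632.025.
Deadweight loss = W^SO − W^NE = 408.89.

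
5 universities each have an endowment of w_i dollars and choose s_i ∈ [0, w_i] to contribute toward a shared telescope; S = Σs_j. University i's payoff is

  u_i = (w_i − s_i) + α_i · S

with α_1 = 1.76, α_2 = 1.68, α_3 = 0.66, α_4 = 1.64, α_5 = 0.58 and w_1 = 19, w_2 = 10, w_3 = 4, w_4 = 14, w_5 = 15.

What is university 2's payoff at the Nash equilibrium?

∂u_i/∂s_i = α_i − 1, so university i contributes w_i if α_i > 1, else 0.
α_i > 1 for i ∈ {1, 2, 4}; NE contributions (19, 10, 0, 14, 0), S = 43.
u_2 = (10 − 10) + 1.68·43 = 72.24.

72.24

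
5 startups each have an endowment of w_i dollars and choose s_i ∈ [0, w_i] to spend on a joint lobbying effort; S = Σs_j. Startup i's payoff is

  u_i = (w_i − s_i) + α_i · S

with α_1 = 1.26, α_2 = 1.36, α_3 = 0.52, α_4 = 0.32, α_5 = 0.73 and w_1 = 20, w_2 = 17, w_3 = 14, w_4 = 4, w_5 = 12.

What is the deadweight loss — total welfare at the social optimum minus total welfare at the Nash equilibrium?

∂u_i/∂s_i = α_i − 1, so startup i contributes w_i if α_i > 1, else 0.
α_i > 1 for i ∈ {1, 2}; NE contributions (20, 17, 0, 0, 0), S = 37.
W^NE = Σw_i − S^NE + (Σα_i)·S^NE = 67 + 3.19·37 = 185.03.
Planner: ∂(Σu_j)/∂s_i = Σα_j − 1 = 3.19 > 0, so everyone contributes w_i; S^SO = 67, W^SO = 67 + 3.19·67 = 280.73.
Deadweight loss = 95.7.

95.7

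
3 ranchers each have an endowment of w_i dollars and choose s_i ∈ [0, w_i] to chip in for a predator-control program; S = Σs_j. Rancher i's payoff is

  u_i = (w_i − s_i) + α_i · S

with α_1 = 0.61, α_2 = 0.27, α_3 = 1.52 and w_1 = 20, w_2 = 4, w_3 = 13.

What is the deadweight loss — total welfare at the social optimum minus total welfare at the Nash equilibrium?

33.6

∂u_i/∂s_i = α_i − 1, so rancher i contributes w_i if α_i > 1, else 0.
α_i > 1 for i ∈ {3}; NE contributions (0, 0, 13), S = 13.
W^NE = Σw_i − S^NE + (Σα_i)·S^NE = 37 + 1.4·13 = 55.2.
Planner: ∂(Σu_j)/∂s_i = Σα_j − 1 = 1.4 > 0, so everyone contributes w_i; S^SO = 37, W^SO = 37 + 1.4·37 = 88.8.
Deadweight loss = 33.6.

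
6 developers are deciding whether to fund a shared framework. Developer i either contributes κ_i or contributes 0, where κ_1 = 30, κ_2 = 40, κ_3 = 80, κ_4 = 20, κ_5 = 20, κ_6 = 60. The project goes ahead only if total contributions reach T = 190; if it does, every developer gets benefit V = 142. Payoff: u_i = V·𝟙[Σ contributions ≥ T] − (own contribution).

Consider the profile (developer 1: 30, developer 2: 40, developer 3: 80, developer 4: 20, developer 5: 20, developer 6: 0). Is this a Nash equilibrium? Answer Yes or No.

Total = 190 ≥ 190: provided.
Developer 1 (pledges 30, payoff 112): dropping to 0 → total 160, payoff 0. No gain.
Developer 2 (pledges 40, payoff 102): dropping to 0 → total 150, payoff 0. No gain.
Developer 3 (pledges 80, payoff 62): dropping to 0 → total 110, payoff 0. No gain.
Developer 4 (pledges 20, payoff 122): dropping to 0 → total 170, payoff 0. No gain.
Developer 5 (pledges 20, payoff 122): dropping to 0 → total 170, payoff 0. No gain.
Developer 6 (pledges 0, payoff 142): pledging 60 → total 250, payoff 82. No gain.

Yes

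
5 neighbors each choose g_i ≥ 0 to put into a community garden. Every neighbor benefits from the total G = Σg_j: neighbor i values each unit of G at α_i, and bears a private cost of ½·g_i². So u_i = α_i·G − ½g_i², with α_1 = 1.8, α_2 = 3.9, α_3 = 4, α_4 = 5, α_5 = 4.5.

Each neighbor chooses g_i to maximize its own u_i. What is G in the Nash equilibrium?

Neighbor i's FOC: ∂u_i/∂g_i = α_i − g_i = 0, so g_i* = α_i.
NE contributions = (1.8, 3.9, 4, 5, 4.5); G = 19.2.

19.2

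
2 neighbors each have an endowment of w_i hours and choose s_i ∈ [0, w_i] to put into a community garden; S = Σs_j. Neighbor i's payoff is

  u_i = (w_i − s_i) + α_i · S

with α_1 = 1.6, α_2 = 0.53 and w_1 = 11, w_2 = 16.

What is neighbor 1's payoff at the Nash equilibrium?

∂u_i/∂s_i = α_i − 1, so neighbor i contributes w_i if α_i > 1, else 0.
α_i > 1 for i ∈ {1}; NE contributions (11, 0), S = 11.
u_1 = (11 − 11) + 1.6·11 = 17.6.

17.6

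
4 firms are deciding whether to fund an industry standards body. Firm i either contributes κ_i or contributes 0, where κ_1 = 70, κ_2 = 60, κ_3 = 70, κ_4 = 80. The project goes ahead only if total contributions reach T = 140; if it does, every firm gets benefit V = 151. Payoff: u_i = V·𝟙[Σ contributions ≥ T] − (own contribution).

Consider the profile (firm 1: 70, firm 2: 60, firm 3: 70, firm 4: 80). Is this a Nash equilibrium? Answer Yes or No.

No

Total = 280 ≥ 140: provided.
Firm 1 (pledges 70, payoff 81): dropping to 0 → total 210, payoff 151. Profitable deviation.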